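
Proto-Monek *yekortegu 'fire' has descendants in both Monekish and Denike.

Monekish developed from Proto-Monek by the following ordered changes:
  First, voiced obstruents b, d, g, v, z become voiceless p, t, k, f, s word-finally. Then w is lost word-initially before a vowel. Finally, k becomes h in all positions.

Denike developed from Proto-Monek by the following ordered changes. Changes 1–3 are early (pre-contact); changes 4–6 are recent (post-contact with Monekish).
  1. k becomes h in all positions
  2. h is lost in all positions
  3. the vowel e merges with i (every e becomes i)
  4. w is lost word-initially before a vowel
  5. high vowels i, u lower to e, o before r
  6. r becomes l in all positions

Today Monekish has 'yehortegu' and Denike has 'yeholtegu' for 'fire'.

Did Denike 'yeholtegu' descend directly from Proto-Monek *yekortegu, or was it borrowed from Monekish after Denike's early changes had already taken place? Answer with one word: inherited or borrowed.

If inherited, *yekortegu would pass through all of Denike's changes:
Denike: *yekortegu
  yekortegu → yehortegu   [unconditioned shift]
  yehortegu → yeortegu   [h-loss]
  yeortegu → yiortigu   [vowel merger]
  yiortigu (rule 4 does not apply)
  yiortigu (rule 5 does not apply)
  yiortigu → yioltigu   [unconditioned shift]
  giving Denike yioltigu.
If borrowed from Monekish 'yehortegu' after the early changes, it would undergo only the recent ones:
  rule 4 (glide loss): no change (yehortegu)
  rule 5 (pre-rhotic lowering): no change (yehortegu)
  rule 6 (unconditioned shift): yehortegu → yeholtegu
  ⇒ as a loan: yeholtegu
Denike 'yeholtegu' matches the loan outcome 'yeholtegu', not the inherited 'yioltigu' — it skipped the early Denike changes, so it was borrowed from Monekish.

borrowed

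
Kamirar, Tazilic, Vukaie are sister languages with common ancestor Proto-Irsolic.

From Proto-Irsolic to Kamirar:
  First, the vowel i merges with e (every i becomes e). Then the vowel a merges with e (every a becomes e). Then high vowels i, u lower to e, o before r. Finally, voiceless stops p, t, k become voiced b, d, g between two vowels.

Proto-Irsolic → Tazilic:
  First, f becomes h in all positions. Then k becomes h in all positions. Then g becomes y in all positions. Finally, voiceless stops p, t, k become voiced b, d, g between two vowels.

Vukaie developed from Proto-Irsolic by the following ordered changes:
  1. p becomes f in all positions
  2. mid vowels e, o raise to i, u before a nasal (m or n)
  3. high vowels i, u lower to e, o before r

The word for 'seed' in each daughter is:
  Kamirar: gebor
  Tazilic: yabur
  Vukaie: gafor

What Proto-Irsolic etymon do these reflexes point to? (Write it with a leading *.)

*gapur

Position 4: Kamirar has o, Tazilic has u, Vukaie has o. Tazilic preserves u here (none of its changes turn any other segment into u), so the proto-segment is *u.
Position 1: Kamirar has g, Tazilic has y, Vukaie has g. Vukaie preserves g here (none of its changes turn any other segment into g), so the proto-segment is *g.
Position 2: Kamirar has e, Tazilic has a, Vukaie has a. Tazilic preserves a here (none of its changes turn any other segment into a), so the proto-segment is *a.
Continuing position by position gives *gapur; check it forward:
Kamirar: *gapur > gepur > gepor > gebor  (by vowel merger, pre-rhotic lowering, intervocalic voicing)
Tazilic: *gapur
  gapur (rule 1 does not apply)
  gapur (rule 2 does not apply)
  gapur → yapur   [unconditioned shift]
  yapur → yabur   [intervocalic voicing]
  giving Tazilic yabur.
Vukaie: *gapur > gafur > gafor  (by unconditioned shift, pre-rhotic lowering)
No other proto-form is consistent with every reflex, so the reconstruction is *gapur.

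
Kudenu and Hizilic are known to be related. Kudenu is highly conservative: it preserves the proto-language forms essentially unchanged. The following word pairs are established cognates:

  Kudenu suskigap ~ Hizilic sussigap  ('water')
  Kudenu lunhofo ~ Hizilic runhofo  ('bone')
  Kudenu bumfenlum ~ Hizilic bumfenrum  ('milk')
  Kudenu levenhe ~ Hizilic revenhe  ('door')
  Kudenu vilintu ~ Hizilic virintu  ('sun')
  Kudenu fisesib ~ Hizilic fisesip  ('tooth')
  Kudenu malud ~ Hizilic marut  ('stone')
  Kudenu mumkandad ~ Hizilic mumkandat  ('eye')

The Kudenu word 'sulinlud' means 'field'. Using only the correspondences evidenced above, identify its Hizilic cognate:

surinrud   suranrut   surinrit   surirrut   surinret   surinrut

vilintu ~ virintu — Kudenu l corresponds to Hizilic r between vowels (before a front vowel).
bumfenlum ~ bumfenrum — Kudenu l corresponds to Hizilic r after a consonant, before a back vowel.
malud ~ marut, mumkandad ~ mumkandat — Kudenu d corresponds to Hizilic t word-finally.
Applying these to Kudenu 'sulinlud':
  sulinlud → surinlud   (l→r between vowels (before a front vowel))
  surinlud → surinrud   (l→r after a consonant, before a back vowel)
  surinrud → surinrut   (d→t word-finally)
So the Hizilic cognate is 'surinrut'.

surinrut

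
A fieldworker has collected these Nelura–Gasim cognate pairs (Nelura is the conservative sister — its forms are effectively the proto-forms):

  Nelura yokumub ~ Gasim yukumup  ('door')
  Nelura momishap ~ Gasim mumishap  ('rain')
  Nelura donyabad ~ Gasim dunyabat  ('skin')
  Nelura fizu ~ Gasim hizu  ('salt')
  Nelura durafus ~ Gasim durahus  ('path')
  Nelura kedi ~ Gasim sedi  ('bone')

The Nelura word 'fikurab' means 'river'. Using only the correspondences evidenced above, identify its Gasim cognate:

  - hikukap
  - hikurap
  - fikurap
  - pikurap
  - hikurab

fizu ~ hizu — Nelura f corresponds to Gasim h word-initially before a front vowel.
yokumub ~ yukumup — Nelura b corresponds to Gasim p word-finally.
Applying these to Nelura 'fikurab':
  fikurab → hikurab   (f→h word-initially before a front vowel)
  hikurab → hikurap   (b→p word-finally)
So the Gasim cognate is 'hikurap'.

hikurap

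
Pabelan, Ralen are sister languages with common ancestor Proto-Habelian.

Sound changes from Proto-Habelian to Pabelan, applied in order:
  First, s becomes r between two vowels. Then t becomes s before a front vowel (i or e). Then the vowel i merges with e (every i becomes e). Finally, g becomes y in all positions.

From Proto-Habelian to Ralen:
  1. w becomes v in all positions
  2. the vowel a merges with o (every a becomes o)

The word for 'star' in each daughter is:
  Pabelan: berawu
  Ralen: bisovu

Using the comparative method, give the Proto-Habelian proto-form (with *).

*bisawu

Position 5: Pabelan has w, Ralen has v. Pabelan preserves w here (none of its changes turn any other segment into w), so the proto-segment is *w.
Position 4: Pabelan has a, Ralen has o. Pabelan preserves a here (none of its changes turn any other segment into a), so the proto-segment is *a.
Position 2: Pabelan has e, Ralen has i. Ralen preserves i here (none of its changes turn any other segment into i), so the proto-segment is *i.
This points to *bisawu. Verify forward in each daughter:
Pabelan: *bisawu
  bisawu → birawu   [rhotacism]
  birawu (rule 2 does not apply)
  birawu → berawu   [vowel merger]
  berawu (rule 4 does not apply)
  giving Pabelan berawu.
Ralen: *bisawu
  bisawu → bisavu   [unconditioned shift]
  bisavu → bisovu   [vowel merger]
  giving Ralen bisovu.
*bisawu is the unique common source.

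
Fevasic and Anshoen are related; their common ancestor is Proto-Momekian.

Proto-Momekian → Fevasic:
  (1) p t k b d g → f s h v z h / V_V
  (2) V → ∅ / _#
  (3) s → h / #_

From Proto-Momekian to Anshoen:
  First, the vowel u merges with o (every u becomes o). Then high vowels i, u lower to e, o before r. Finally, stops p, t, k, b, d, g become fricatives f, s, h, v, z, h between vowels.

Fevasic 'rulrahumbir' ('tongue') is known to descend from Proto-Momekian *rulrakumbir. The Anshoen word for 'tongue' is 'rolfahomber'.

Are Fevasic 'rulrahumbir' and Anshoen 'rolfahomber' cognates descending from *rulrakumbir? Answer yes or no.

no

Derive the expected Anshoen reflex of *rulrakumbir:
Anshoen: *rulrakumbir > rolrakombir > rolrakomber > rolrahomber  (by vowel merger, pre-rhotic lowering, intervocalic lenition)
The regular Anshoen reflex would be 'rolrahomber', but the attested form is 'rolfahomber'. The correspondence is irregular, so they are not cognates (the Anshoen form has a different source).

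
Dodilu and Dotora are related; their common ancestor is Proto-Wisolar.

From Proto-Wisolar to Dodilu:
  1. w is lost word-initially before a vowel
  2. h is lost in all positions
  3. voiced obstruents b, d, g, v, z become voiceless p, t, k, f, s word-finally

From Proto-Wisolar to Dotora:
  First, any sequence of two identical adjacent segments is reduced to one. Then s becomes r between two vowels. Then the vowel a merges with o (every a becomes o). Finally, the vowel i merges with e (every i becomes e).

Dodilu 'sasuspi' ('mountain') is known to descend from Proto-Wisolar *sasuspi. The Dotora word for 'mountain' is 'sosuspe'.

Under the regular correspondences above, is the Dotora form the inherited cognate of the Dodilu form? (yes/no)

no

Derive the expected Dotora reflex of *sasuspi:
Dotora: start from *sasuspi.
  rule 1: no change — sasuspi
  rule 2 (rhotacism): sasuspi → saruspi
  rule 3 (vowel merger): saruspi → soruspi
  rule 4 (vowel merger): soruspi → soruspe
  ⇒ Dotora soruspe
The regular Dotora reflex would be 'soruspe', but the attested form is 'sosuspe'. The correspondence is irregular, so they are not cognates (the Dotora form has a different source).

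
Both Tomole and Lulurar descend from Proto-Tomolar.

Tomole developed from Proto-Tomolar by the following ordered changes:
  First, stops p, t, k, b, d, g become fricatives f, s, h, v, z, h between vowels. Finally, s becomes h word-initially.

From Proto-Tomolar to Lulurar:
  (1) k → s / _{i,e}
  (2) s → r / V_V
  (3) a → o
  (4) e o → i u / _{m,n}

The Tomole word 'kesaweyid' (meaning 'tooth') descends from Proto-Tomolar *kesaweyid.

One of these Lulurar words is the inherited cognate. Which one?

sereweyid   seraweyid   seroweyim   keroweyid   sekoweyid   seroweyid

Lulurar: start from *kesaweyid.
  rule 1 (palatalisation): kesaweyid → sesaweyid
  rule 2 (rhotacism): sesaweyid → seraweyid
  rule 3 (vowel merger): seraweyid → seroweyid
  rule 4: no change — seroweyid
  ⇒ Lulurar seroweyid
The other candidates each miss or misapply at least one Lulurar change.

seroweyid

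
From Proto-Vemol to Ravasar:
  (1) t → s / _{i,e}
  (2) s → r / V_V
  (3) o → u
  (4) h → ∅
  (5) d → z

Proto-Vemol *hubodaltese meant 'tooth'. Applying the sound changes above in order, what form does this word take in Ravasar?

Ravasar: *hubodaltese
  hubodaltese → hubodalsese   [palatalisation]
  hubodalsese → hubodalsere   [rhotacism]
  hubodalsere → hubudalsere   [vowel merger]
  hubudalsere → ubudalsere   [h-loss]
  ubudalsere → ubuzalsere   [unconditioned shift]
  giving Ravasar ubuzalsere.

ubuzalsere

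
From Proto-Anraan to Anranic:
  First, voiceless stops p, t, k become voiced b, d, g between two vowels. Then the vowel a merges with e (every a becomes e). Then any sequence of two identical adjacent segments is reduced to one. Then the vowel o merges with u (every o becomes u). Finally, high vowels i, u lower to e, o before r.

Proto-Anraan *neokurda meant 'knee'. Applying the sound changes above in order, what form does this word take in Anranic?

Anranic: *neokurda > neogurda > neogurde > neugurde > neugorde  (by intervocalic voicing, vowel merger, vowel merger, pre-rhotic lowering)

neugorde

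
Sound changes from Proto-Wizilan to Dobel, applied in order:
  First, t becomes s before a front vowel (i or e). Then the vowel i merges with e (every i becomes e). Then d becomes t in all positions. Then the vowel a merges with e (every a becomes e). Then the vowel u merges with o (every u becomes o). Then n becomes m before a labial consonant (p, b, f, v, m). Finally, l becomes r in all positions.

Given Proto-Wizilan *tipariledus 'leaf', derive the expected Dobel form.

Dobel: start from *tipariledus.
  rule 1 (palatalisation): tipariledus → sipariledus
  rule 2 (vowel merger): sipariledus → separeledus
  rule 3 (unconditioned shift): separeledus → separeletus
  rule 4 (vowel merger): separeletus → sepereletus
  rule 5 (vowel merger): sepereletus → sepereletos
  rule 6: no change — sepereletos
  rule 7 (unconditioned shift): sepereletos → sepereretos
  ⇒ Dobel sepereretos

sepereretos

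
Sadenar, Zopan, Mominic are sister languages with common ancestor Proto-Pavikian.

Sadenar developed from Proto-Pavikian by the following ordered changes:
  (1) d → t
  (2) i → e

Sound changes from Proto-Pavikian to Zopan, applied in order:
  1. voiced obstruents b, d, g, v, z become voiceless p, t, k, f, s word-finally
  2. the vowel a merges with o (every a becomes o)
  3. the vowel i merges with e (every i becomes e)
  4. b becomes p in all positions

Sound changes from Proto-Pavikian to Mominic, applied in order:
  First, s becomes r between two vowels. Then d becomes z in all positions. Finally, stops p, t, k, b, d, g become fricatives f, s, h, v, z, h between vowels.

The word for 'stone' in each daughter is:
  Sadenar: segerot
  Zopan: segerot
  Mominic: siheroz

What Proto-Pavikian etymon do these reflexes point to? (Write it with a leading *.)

Position 3: Sadenar has g, Zopan has g, Mominic has h. Sadenar preserves g here (none of its changes turn any other segment into g), so the proto-segment is *g.
Position 2: Sadenar has e, Zopan has e, Mominic has i. Mominic preserves i here (none of its changes turn any other segment into i), so the proto-segment is *i.
Position 7: Sadenar has t, Zopan has t, Mominic has z. Taking the neighbouring segments as reconstructed: Sadenar t could go back to *t or *d; Zopan t could go back to *t or *d; Mominic z could go back to *d or *z — the one source consistent with every daughter is *d.
This points to *sigerod. Verify forward in each daughter:
Sadenar: start from *sigerod.
  rule 1 (unconditioned shift): sigerod → sigerot
  rule 2 (vowel merger): sigerot → segerot
  ⇒ Sadenar segerot
Zopan: *sigerod > sigerot > segerot  (by final devoicing, vowel merger)
Mominic: *sigerod
  sigerod (rule 1 does not apply)
  sigerod → sigeroz   [unconditioned shift]
  sigeroz → siheroz   [intervocalic lenition]
  giving Mominic siheroz.
*sigerod is the unique common source.

*sigerod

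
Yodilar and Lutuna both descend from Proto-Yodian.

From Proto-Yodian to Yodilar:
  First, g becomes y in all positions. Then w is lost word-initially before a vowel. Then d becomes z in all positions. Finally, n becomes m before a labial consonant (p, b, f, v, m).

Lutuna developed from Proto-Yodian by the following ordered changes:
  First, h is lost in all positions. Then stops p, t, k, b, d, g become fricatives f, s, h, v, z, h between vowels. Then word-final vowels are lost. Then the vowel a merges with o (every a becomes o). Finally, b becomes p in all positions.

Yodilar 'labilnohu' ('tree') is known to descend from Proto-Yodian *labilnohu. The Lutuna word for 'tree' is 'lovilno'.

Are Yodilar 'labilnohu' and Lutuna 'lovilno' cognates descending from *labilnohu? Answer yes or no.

Derive the expected Lutuna reflex of *labilnohu:
Lutuna: start from *labilnohu.
  rule 1 (h-loss): labilnohu → labilnou
  rule 2 (intervocalic lenition): labilnou → lavilnou
  rule 3 (apocope): lavilnou → lavilno
  rule 4 (vowel merger): lavilno → lovilno
  rule 5: no change — lovilno
  ⇒ Lutuna lovilno
Lutuna 'lovilno' matches the regular reflex exactly, so the pair is cognate.

yes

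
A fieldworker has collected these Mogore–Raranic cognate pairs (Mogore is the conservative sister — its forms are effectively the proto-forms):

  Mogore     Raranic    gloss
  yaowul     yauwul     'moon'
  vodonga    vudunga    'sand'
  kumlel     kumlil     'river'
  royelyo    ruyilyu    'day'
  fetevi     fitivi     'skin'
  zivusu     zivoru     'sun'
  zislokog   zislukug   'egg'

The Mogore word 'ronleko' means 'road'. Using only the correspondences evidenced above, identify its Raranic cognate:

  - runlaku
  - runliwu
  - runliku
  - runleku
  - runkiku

vodonga ~ vudunga — Mogore o corresponds to Raranic u after a consonant, before a nasal.
kumlel ~ kumlil, royelyo ~ ruyilyu — Mogore e corresponds to Raranic i after a consonant, before a consonant other than r, m, n, p, b, f, v.
royelyo ~ ruyilyu — Mogore o corresponds to Raranic u word-finally.
Applying these to Mogore 'ronleko':
  ronleko → runleko   (o→u after a consonant, before a nasal)
  runleko → runliko   (e→i after a consonant, before a consonant other than r, m, n, p, b, f, v)
  runliko → runliku   (o→u word-finally)
So the Raranic cognate is 'runliku'.

runliku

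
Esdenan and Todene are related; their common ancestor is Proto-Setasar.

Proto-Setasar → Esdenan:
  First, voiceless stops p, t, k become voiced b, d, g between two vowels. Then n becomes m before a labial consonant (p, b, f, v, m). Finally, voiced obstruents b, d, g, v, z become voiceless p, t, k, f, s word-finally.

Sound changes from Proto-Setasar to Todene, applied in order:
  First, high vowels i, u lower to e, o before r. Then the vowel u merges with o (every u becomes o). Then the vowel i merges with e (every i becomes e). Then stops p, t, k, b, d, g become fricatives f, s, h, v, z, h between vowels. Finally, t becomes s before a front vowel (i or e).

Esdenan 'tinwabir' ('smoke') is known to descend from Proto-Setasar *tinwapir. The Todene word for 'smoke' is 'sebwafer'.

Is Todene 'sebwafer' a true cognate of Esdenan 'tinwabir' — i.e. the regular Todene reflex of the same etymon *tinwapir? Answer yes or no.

Derive the expected Todene reflex of *tinwapir:
Todene: *tinwapir > tinwaper > tenwaper > tenwafer > senwafer  (by pre-rhotic lowering, vowel merger, intervocalic lenition, palatalisation)
The regular Todene reflex would be 'senwafer', but the attested form is 'sebwafer'. The correspondence is irregular, so they are not cognates (the Todene form has a different source).

no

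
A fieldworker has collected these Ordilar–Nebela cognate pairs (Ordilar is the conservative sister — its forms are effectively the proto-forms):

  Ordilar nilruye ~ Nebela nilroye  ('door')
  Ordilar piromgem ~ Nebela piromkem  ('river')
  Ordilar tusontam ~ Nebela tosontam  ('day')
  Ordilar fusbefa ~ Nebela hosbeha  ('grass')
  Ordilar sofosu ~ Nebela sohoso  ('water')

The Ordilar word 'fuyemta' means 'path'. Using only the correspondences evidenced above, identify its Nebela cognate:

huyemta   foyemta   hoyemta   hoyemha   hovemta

fusbefa ~ hosbeha — Ordilar f corresponds to Nebela h word-initially before a back vowel.
nilruye ~ nilroye, tusontam ~ tosontam — Ordilar u corresponds to Nebela o after a consonant, before a consonant other than r, m, n, p, b, f, v.
Applying these to Ordilar 'fuyemta':
  fuyemta → huyemta   (f→h word-initially before a back vowel)
  huyemta → hoyemta   (u→o after a consonant, before a consonant other than r, m, n, p, b, f, v)
So the Nebela cognate is 'hoyemta'.

hoyemta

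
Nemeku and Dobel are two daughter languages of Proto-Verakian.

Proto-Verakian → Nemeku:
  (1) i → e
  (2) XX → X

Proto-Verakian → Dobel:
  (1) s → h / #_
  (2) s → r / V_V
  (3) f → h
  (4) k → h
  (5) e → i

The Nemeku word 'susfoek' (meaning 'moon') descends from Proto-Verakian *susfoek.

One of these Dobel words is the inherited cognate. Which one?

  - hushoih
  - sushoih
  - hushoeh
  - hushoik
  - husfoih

Dobel: *susfoek
  susfoek → husfoek   [debuccalisation]
  husfoek (rule 2 does not apply)
  husfoek → hushoek   [unconditioned shift]
  hushoek → hushoeh   [unconditioned shift]
  hushoeh → hushoih   [vowel merger]
  giving Dobel hushoih.
Among the options, 'hushoih' alone shows every Dobel change applied in order.

hushoih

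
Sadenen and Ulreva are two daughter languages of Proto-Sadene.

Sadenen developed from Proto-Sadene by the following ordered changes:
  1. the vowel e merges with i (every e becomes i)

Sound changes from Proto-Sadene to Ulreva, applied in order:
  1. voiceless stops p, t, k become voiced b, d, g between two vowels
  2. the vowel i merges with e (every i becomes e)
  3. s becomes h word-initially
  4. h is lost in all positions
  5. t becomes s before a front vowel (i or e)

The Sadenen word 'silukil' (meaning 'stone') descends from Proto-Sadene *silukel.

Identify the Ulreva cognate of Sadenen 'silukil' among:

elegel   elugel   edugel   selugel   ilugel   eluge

Ulreva: *silukel
  silukel → silugel   [intervocalic voicing]
  silugel → selugel   [vowel merger]
  selugel → helugel   [debuccalisation]
  helugel → elugel   [h-loss]
  elugel (rule 5 does not apply)
  giving Ulreva elugel.
Only 'elugel' matches the regular Ulreva development of *silukel.

elugel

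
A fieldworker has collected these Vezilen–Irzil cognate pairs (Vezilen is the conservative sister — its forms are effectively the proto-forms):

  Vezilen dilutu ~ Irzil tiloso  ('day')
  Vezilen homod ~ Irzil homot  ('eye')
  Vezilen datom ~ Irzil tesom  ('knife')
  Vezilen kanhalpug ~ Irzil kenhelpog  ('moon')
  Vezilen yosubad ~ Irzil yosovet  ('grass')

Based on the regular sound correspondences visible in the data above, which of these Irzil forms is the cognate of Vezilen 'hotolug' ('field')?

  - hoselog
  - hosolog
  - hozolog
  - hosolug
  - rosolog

hosolog

datom ~ tesom — Vezilen t corresponds to Irzil s between vowels (before a back vowel).
dilutu ~ tiloso, kanhalpug ~ kenhelpog — Vezilen u corresponds to Irzil o after a consonant, before a consonant other than r, m, n, p, b, f, v.
Applying these to Vezilen 'hotolug':
  hotolug → hosolug   (t→s between vowels (before a back vowel))
  hosolug → hosolog   (u→o after a consonant, before a consonant other than r, m, n, p, b, f, v)
So the Irzil cognate is 'hosolog'.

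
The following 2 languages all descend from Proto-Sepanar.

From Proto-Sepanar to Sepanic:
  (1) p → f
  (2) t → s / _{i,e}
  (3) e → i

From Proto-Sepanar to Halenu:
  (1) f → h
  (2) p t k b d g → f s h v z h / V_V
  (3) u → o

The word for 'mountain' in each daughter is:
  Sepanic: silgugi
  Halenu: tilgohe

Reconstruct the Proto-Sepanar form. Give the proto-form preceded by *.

Position 6: Sepanic has g, Halenu has h. Sepanic preserves g here (none of its changes turn any other segment into g), so the proto-segment is *g.
Position 5: Sepanic has u, Halenu has o. Sepanic preserves u here (none of its changes turn any other segment into u), so the proto-segment is *u.
Position 7: Sepanic has i, Halenu has e. Halenu preserves e here (none of its changes turn any other segment into e), so the proto-segment is *e.
Verify the candidate proto-form against each daughter:
Sepanic: *tilguge
  tilguge (rule 1 does not apply)
  tilguge → silguge   [palatalisation]
  silguge → silgugi   [vowel merger]
  giving Sepanic silgugi.
Halenu: *tilguge
  tilguge (rule 1 does not apply)
  tilguge → tilguhe   [intervocalic lenition]
  tilguhe → tilgohe   [vowel merger]
  giving Halenu tilgohe.
No other proto-form is consistent with every reflex, so the reconstruction is *tilguge.

*tilguge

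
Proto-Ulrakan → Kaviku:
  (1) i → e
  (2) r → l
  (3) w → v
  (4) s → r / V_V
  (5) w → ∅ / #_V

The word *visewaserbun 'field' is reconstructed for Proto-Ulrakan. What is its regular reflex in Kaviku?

verevarelbun

Kaviku: *visewaserbun > vesewaserbun > vesewaselbun > vesevaselbun > verevarelbun  (by vowel merger, unconditioned shift, unconditioned shift, rhotacism)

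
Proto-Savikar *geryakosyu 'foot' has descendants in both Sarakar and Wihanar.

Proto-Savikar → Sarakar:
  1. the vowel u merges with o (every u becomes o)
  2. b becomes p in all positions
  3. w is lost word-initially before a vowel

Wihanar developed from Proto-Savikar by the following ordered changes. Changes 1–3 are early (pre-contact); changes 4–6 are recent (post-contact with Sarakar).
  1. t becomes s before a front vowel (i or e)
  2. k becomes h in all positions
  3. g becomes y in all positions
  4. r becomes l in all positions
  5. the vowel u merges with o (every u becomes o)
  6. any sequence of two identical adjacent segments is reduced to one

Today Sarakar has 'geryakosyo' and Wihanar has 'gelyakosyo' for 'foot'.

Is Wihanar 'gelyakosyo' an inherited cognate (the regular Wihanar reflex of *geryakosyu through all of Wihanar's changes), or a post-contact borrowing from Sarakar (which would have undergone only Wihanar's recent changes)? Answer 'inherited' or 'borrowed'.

If inherited, *geryakosyu would pass through all of Wihanar's changes:
Wihanar: *geryakosyu > geryahosyu > yeryahosyu > yelyahosyu > yelyahosyo  (by unconditioned shift, unconditioned shift, unconditioned shift, vowel merger)
If borrowed from Sarakar 'geryakosyo' after the early changes, it would undergo only the recent ones:
  rule 4 (unconditioned shift): geryakosyo → gelyakosyo
  rule 5 (vowel merger): no change (gelyakosyo)
  rule 6 (degemination): no change (gelyakosyo)
  ⇒ as a loan: gelyakosyo
Wihanar 'gelyakosyo' matches the loan outcome 'gelyakosyo', not the inherited 'yelyahosyo' — it skipped the early Wihanar changes, so it was borrowed from Sarakar.

borrowed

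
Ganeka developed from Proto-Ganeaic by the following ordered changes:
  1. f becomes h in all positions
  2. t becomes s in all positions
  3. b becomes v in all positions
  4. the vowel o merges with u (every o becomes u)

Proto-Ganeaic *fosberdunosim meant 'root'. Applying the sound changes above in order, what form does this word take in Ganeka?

husverdunusim

Ganeka: *fosberdunosim > hosberdunosim > hosverdunosim > husverdunusim  (by unconditioned shift, unconditioned shift, vowel merger)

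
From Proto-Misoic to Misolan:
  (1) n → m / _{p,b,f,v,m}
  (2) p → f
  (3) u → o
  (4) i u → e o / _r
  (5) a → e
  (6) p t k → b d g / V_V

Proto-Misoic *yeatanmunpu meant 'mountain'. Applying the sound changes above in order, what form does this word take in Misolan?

yeedemmomfo

Misolan: *yeatanmunpu
  yeatanmunpu → yeatammumpu   [nasal place assimilation]
  yeatammumpu → yeatammumfu   [unconditioned shift]
  yeatammumfu → yeatammomfo   [vowel merger]
  yeatammomfo (rule 4 does not apply)
  yeatammomfo → yeetemmomfo   [vowel merger]
  yeetemmomfo → yeedemmomfo   [intervocalic voicing]
  giving Misolan yeedemmomfo.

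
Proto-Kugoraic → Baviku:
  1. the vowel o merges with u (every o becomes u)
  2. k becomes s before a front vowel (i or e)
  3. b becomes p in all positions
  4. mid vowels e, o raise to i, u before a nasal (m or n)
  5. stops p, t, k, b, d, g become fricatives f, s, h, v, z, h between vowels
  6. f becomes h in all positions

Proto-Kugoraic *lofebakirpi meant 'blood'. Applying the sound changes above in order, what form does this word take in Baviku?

luhehasirpi

Baviku: *lofebakirpi > lufebakirpi > lufebasirpi > lufepasirpi > lufefasirpi > luhehasirpi  (by vowel merger, palatalisation, unconditioned shift, intervocalic lenition, unconditioned shift)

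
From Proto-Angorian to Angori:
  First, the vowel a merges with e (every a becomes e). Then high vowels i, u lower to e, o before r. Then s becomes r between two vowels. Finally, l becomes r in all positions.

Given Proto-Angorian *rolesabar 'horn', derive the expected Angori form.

rorereber

Angori: *rolesabar > roleseber > rolereber > rorereber  (by vowel merger, rhotacism, unconditioned shift)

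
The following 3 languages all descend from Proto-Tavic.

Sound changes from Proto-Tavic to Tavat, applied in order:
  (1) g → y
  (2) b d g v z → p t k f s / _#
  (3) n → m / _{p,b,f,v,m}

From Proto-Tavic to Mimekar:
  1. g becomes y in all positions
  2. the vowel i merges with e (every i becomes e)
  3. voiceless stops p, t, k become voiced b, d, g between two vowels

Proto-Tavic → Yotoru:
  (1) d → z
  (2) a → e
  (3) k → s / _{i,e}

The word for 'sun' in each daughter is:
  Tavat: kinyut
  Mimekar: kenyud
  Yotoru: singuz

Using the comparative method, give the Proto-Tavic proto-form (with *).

*kingud

Position 1: Tavat has k, Mimekar has k, Yotoru has s. Tavat preserves k here (none of its changes turn any other segment into k), so the proto-segment is *k.
Position 2: Tavat has i, Mimekar has e, Yotoru has i. Tavat preserves i here (none of its changes turn any other segment into i), so the proto-segment is *i.
This points to *kingud. Verify forward in each daughter:
Tavat: start from *kingud.
  rule 1 (unconditioned shift): kingud → kinyud
  rule 2 (final devoicing): kinyud → kinyut
  rule 3: no change — kinyut
  ⇒ Tavat kinyut
Mimekar: *kingud > kinyud > kenyud  (by unconditioned shift, vowel merger)
Yotoru: start from *kingud.
  rule 1 (unconditioned shift): kingud → kinguz
  rule 2: no change — kinguz
  rule 3 (palatalisation): kinguz → singuz
  ⇒ Yotoru singuz
No other proto-form is consistent with every reflex, so the reconstruction is *kingud.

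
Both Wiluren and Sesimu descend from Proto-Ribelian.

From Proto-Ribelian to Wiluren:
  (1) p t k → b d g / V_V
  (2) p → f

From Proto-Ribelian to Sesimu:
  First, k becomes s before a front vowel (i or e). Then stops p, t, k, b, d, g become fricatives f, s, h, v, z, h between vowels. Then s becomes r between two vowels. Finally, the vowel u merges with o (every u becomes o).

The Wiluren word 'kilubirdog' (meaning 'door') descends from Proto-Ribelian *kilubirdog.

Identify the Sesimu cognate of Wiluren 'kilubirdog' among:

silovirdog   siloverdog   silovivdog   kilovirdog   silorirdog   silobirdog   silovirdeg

silovirdog

Sesimu: *kilubirdog > silubirdog > siluvirdog > silovirdog  (by palatalisation, intervocalic lenition, vowel merger)
Among the options, 'silovirdog' alone shows every Sesimu change applied in order.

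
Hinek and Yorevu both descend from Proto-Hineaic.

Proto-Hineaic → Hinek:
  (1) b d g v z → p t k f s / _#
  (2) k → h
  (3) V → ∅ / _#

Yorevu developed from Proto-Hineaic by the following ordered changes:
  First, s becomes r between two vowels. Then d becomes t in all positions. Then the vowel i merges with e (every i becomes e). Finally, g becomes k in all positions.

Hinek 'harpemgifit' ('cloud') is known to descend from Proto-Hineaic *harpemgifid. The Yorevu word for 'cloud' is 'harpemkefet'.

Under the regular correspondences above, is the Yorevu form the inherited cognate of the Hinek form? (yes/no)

yes

Derive the expected Yorevu reflex of *harpemgifid:
Yorevu: *harpemgifid > harpemgifit > harpemgefet > harpemkefet  (by unconditioned shift, vowel merger, unconditioned shift)
Yorevu 'harpemkefet' matches the regular reflex exactly, so the pair is cognate.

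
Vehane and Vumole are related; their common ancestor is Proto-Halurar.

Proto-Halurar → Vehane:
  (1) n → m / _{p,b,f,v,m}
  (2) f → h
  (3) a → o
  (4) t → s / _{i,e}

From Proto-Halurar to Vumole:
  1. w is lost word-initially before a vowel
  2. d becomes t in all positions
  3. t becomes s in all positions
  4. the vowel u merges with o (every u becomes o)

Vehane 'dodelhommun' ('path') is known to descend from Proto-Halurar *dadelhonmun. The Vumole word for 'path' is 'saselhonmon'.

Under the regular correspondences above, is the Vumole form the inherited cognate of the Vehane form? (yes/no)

yes

Derive the expected Vumole reflex of *dadelhonmun:
Vumole: *dadelhonmun
  dadelhonmun (rule 1 does not apply)
  dadelhonmun → tatelhonmun   [unconditioned shift]
  tatelhonmun → saselhonmun   [unconditioned shift]
  saselhonmun → saselhonmon   [vowel merger]
  giving Vumole saselhonmon.
Vumole 'saselhonmon' matches the regular reflex exactly, so the pair is cognate.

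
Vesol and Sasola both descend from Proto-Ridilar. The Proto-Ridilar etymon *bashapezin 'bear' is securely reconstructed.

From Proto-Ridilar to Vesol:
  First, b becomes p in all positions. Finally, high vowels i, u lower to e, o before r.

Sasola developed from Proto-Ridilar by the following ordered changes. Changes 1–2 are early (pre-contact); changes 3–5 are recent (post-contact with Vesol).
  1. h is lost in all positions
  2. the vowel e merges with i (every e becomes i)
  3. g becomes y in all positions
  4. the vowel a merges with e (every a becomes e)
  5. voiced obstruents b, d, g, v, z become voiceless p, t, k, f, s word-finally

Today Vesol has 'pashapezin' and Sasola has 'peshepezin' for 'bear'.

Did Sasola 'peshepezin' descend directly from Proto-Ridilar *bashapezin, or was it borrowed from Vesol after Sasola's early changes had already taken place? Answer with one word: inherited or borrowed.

borrowed

If inherited, *bashapezin would pass through all of Sasola's changes:
Sasola: *bashapezin
  bashapezin → basapezin   [h-loss]
  basapezin → basapizin   [vowel merger]
  basapizin (rule 3 does not apply)
  basapizin → besepizin   [vowel merger]
  besepizin (rule 5 does not apply)
  giving Sasola besepizin.
If borrowed from Vesol 'pashapezin' after the early changes, it would undergo only the recent ones:
  rule 3 (unconditioned shift): no change (pashapezin)
  rule 4 (vowel merger): pashapezin → peshepezin
  rule 5 (final devoicing): no change (peshepezin)
  ⇒ as a loan: peshepezin
Sasola 'peshepezin' matches the loan outcome 'peshepezin', not the inherited 'besepizin' — it skipped the early Sasola changes, so it was borrowed from Vesol.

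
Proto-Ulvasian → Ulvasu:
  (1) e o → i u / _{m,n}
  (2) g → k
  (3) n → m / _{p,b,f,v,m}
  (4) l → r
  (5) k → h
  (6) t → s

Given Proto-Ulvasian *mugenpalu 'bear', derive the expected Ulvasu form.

muhimparu

Ulvasu: *mugenpalu
  mugenpalu → muginpalu   [pre-nasal raising]
  muginpalu → mukinpalu   [unconditioned shift]
  mukinpalu → mukimpalu   [nasal place assimilation]
  mukimpalu → mukimparu   [unconditioned shift]
  mukimparu → muhimparu   [unconditioned shift]
  muhimparu (rule 6 does not apply)
  giving Ulvasu muhimparu.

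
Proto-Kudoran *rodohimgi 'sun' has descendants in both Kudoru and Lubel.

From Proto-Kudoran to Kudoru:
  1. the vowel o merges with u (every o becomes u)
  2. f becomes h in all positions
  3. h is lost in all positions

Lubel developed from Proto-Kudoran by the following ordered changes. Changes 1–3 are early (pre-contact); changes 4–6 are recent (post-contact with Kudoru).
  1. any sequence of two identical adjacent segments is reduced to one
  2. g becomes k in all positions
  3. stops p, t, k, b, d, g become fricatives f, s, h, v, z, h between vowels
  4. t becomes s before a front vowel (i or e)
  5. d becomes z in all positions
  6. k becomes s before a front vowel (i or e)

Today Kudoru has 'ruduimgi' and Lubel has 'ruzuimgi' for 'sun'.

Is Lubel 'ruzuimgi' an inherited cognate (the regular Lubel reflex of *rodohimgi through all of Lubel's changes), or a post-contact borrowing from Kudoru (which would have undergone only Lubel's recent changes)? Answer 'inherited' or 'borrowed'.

If inherited, *rodohimgi would pass through all of Lubel's changes:
Lubel: *rodohimgi > rodohimki > rozohimki > rozohimsi  (by unconditioned shift, intervocalic lenition, palatalisation)
If borrowed from Kudoru 'ruduimgi' after the early changes, it would undergo only the recent ones:
  rule 4 (palatalisation): no change (ruduimgi)
  rule 5 (unconditioned shift): ruduimgi → ruzuimgi
  rule 6 (palatalisation): no change (ruzuimgi)
  ⇒ as a loan: ruzuimgi
Lubel 'ruzuimgi' matches the loan outcome 'ruzuimgi', not the inherited 'rozohimsi' — it skipped the early Lubel changes, so it was borrowed from Kudoru.

borrowed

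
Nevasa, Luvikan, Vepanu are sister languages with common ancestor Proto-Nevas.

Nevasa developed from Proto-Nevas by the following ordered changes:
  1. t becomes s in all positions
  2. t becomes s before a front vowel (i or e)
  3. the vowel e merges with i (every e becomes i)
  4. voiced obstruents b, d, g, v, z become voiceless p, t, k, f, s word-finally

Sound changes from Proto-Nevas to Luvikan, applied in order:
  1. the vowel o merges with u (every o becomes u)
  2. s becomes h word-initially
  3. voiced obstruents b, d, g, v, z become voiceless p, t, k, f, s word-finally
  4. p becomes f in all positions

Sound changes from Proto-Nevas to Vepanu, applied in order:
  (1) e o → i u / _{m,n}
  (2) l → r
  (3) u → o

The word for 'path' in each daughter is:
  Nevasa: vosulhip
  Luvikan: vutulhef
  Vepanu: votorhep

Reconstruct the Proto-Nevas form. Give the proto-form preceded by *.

*votulhep

Position 4: Nevasa has u, Luvikan has u, Vepanu has o. Nevasa preserves u here (none of its changes turn any other segment into u), so the proto-segment is *u.
Position 5: Nevasa has l, Luvikan has l, Vepanu has r. Nevasa preserves l here (none of its changes turn any other segment into l), so the proto-segment is *l.
Position 2: Nevasa has o, Luvikan has u, Vepanu has o. Nevasa preserves o here (none of its changes turn any other segment into o), so the proto-segment is *o.
Verify the candidate proto-form against each daughter:
Nevasa: *votulhep > vosulhep > vosulhip  (by unconditioned shift, vowel merger)
Luvikan: *votulhep > vutulhep > vutulhef  (by vowel merger, unconditioned shift)
Vepanu: *votulhep
  votulhep (rule 1 does not apply)
  votulhep → voturhep   [unconditioned shift]
  voturhep → votorhep   [vowel merger]
  giving Vepanu votorhep.
Only *votulhep yields all of Nevasa vosulhip, Luvikan vutulhef, Vepanu votorhep.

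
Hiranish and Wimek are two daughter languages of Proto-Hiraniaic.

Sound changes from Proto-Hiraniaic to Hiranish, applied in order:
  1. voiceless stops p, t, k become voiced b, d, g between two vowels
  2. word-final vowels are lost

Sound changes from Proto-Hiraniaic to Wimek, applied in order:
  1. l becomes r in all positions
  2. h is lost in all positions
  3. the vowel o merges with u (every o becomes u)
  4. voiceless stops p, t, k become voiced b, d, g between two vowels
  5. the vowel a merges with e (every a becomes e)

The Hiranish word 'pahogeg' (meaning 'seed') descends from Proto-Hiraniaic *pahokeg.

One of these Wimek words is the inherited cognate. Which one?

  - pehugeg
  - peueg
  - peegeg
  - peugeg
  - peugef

peugeg

Wimek: *pahokeg > paokeg > paukeg > paugeg > peugeg  (by h-loss, vowel merger, intervocalic voicing, vowel merger)
Only 'peugeg' matches the regular Wimek development of *pahokeg.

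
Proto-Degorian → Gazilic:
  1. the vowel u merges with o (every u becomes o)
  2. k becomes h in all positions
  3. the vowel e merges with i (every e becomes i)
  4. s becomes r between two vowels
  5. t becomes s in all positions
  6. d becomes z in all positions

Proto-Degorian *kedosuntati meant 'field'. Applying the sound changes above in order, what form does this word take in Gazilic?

hizoronsasi

Gazilic: *kedosuntati > kedosontati > hedosontati > hidosontati > hidorontati > hidoronsasi > hizoronsasi  (by vowel merger, unconditioned shift, vowel merger, rhotacism, unconditioned shift, unconditioned shift)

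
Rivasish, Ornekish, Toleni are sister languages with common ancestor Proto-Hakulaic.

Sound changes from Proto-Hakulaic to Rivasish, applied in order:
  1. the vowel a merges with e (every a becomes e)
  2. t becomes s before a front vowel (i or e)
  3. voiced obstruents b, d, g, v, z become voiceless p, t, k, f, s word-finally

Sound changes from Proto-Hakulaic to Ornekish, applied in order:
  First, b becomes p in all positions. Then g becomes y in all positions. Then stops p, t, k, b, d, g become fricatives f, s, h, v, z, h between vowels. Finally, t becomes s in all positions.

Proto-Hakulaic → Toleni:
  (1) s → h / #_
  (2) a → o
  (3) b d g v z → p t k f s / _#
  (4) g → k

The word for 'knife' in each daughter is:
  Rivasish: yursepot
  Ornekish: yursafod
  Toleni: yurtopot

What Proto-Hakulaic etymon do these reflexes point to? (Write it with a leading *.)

Position 6: Rivasish has p, Ornekish has f, Toleni has p. Taking the neighbouring segments as reconstructed: Rivasish p can only go back to *p; Ornekish f could go back to *p or *b or *f; Toleni p can only go back to *p — the one source consistent with every daughter is *p.
Position 4: Rivasish has s, Ornekish has s, Toleni has t. Taking the neighbouring segments as reconstructed: Rivasish s could go back to *t or *s; Ornekish s could go back to *t or *s; Toleni t can only go back to *t — the one source consistent with every daughter is *t.
Verify the candidate proto-form against each daughter:
Rivasish: start from *yurtapod.
  rule 1 (vowel merger): yurtapod → yurtepod
  rule 2 (palatalisation): yurtepod → yursepod
  rule 3 (final devoicing): yursepod → yursepot
  ⇒ Rivasish yursepot
Ornekish: start from *yurtapod.
  rule 1: no change — yurtapod
  rule 2: no change — yurtapod
  rule 3 (intervocalic lenition): yurtapod → yurtafod
  rule 4 (unconditioned shift): yurtafod → yursafod
  ⇒ Ornekish yursafod
Toleni: *yurtapod
  yurtapod (rule 1 does not apply)
  yurtapod → yurtopod   [vowel merger]
  yurtopod → yurtopot   [final devoicing]
  yurtopot (rule 4 does not apply)
  giving Toleni yurtopot.
Only *yurtapod yields all of Rivasish yursepot, Ornekish yursafod, Toleni yurtopot.

*yurtapod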